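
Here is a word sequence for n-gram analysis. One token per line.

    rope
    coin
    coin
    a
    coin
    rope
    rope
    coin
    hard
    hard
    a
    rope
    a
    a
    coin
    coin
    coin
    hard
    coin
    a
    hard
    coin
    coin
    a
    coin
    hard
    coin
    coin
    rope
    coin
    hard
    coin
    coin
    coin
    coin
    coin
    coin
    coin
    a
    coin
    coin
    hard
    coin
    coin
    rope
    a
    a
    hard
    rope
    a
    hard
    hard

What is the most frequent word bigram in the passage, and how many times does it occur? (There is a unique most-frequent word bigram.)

Bigram frequencies (highest first):
  coin coin: 13
  coin hard: 5
  hard coin: 5
  coin a: 4
  a coin: 4
  rope coin: 3
  … (9 more, each ≤ 3)

"coin coin", 13 times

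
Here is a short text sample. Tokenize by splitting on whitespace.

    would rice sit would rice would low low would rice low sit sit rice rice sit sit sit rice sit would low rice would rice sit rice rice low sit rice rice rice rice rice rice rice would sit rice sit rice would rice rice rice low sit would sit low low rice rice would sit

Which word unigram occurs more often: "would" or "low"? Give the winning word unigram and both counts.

"would": 10 occurrences
"low": 8 occurrences

"would" (10 vs 8)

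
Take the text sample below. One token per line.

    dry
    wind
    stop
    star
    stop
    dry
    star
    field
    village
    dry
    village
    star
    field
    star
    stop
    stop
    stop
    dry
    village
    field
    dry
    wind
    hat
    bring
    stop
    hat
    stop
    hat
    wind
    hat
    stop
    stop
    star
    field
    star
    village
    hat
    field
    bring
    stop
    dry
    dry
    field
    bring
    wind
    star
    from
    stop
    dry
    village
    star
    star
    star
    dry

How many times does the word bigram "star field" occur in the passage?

3

Scanning the 53 overlapping bigram windows for "star field":
  position 7–8: star field
  position 12–13: star field
  position 33–34: star field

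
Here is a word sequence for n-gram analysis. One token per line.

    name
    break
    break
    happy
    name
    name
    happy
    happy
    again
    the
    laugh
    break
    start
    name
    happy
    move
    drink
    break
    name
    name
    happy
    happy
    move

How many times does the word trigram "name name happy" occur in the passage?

Scanning the 21 overlapping trigram windows for "name name happy":
  position 5–7: name name happy
  position 19–21: name name happy

2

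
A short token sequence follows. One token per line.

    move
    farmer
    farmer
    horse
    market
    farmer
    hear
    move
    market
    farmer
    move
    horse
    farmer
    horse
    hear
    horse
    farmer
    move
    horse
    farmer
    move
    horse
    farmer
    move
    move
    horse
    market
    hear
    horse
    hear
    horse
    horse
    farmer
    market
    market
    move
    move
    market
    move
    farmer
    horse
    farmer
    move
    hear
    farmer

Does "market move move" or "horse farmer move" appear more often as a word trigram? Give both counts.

"market move move": 1 occurrence
"horse farmer move": 4 occurrences

"horse farmer move" (4 vs 1)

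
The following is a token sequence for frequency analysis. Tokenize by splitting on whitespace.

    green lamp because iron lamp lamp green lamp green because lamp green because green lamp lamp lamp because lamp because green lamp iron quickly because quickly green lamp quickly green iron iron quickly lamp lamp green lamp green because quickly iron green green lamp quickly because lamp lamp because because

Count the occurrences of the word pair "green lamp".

Scanning the 49 overlapping bigram windows for "green lamp":
  position 1–2: green lamp
  position 7–8: green lamp
  position 14–15: green lamp
  position 21–22: green lamp
  position 27–28: green lamp
  position 36–37: green lamp
  position 43–44: green lamp

7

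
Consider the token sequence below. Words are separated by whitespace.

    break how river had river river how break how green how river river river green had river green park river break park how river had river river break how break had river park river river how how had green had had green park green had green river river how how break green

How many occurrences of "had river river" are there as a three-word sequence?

2

Scanning the 50 overlapping trigram windows for "had river river":
  position 4–6: had river river
  position 25–27: had river river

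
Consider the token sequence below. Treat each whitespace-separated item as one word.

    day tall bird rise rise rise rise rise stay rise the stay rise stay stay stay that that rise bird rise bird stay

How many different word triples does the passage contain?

19

23 tokens → 21 trigram windows in total.
Repeated trigrams (each contributes count−1 duplicates):
  rise rise rise: 3
2 duplicate windows → 21 − 2 = 19 distinct.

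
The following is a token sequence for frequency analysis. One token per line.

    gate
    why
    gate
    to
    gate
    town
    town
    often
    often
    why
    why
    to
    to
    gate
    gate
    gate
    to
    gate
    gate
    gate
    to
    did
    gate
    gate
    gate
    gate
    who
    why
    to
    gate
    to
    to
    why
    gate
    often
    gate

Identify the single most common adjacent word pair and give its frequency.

"gate gate", 7 times

Bigram frequencies (highest first):
  gate gate: 7
  gate to: 4
  to gate: 4
  why gate: 2
  why to: 2
  to to: 2
  … (14 more, each ≤ 1)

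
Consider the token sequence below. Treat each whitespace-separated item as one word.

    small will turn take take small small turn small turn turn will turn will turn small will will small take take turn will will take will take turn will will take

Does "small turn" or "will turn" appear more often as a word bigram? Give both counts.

"small turn": 2 occurrences
"will turn": 3 occurrences

"will turn" (3 vs 2)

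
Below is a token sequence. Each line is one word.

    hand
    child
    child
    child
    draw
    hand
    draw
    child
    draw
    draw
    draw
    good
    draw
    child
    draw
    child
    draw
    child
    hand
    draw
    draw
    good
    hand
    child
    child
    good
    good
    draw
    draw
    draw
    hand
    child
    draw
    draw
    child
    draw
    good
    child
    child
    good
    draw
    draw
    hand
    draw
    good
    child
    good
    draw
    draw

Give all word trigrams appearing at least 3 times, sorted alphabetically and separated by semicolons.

draw child draw; good draw draw

Trigram counts meeting the condition (at least 3 times):
  draw child draw: 4
  good draw draw: 3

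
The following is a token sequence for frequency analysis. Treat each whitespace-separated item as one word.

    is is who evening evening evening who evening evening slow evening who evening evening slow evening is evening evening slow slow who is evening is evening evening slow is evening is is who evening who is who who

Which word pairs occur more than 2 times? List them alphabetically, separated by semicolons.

evening evening; evening is; evening slow; evening who; is evening; is who; who evening

Bigram counts meeting the condition (more than 2 times):
  evening evening: 6
  evening is: 3
  evening slow: 4
  evening who: 3
  is evening: 4
  is who: 3
  who evening: 4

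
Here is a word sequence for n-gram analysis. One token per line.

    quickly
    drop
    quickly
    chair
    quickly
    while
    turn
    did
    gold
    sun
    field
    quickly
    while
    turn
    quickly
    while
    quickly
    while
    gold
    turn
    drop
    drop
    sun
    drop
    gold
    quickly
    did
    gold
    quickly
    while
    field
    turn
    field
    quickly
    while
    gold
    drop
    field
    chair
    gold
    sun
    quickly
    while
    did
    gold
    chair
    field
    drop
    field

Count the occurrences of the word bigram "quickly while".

Scanning the 48 overlapping bigram windows for "quickly while":
  position 5–6: quickly while
  position 12–13: quickly while
  position 15–16: quickly while
  position 17–18: quickly while
  position 29–30: quickly while
  position 34–35: quickly while
  position 42–43: quickly while

7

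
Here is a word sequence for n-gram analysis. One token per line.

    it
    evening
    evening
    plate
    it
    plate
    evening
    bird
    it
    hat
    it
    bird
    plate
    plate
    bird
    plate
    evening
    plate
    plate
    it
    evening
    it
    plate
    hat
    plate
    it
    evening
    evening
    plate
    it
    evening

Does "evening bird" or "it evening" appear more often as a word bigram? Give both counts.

"it evening" (4 vs 1)

"evening bird": 1 occurrence
"it evening": 4 occurrences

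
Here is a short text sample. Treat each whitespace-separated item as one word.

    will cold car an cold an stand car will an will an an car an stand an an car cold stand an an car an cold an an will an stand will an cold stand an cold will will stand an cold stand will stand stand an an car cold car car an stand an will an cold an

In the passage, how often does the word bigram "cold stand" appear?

3

Scanning the 58 overlapping bigram windows for "cold stand":
  position 20–21: cold stand
  position 34–35: cold stand
  position 42–43: cold stand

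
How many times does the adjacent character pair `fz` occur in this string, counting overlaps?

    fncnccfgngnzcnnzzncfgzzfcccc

Sliding a length-2 window over the 28 characters (27 positions):
  (no match at any position)

0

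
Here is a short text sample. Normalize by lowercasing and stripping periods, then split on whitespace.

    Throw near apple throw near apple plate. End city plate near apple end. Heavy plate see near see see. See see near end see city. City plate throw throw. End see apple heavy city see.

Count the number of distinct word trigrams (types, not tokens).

31

35 tokens → 33 trigram windows in total.
Repeated trigrams (each contributes count−1 duplicates):
  see see see: 2
  throw near apple: 2
2 duplicate windows → 33 − 2 = 31 distinct.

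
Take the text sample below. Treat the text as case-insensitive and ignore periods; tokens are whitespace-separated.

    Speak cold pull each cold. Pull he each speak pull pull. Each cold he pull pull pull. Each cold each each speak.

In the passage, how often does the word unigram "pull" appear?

7

Scanning the 22 tokens for "pull":
  position 3: pull
  position 6: pull
  position 10: pull
  position 11: pull
  position 15: pull
  position 16: pull
  position 17: pull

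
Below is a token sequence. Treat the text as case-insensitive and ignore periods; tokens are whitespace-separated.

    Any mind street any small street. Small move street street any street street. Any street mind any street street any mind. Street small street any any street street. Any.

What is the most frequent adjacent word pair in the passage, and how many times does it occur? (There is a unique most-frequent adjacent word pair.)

Bigram frequencies (highest first):
  street any: 6
  street street: 4
  any street: 4
  any mind: 2
  mind street: 2
  small street: 2
  … (7 more, each ≤ 2)

"street any", 6 times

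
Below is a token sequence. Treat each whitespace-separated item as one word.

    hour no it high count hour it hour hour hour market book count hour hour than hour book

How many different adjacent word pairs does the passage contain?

18 tokens → 17 bigram windows in total.
Repeated bigrams (each contributes count−1 duplicates):
  hour hour: 3
  count hour: 2
3 duplicate windows → 17 − 3 = 14 distinct.

14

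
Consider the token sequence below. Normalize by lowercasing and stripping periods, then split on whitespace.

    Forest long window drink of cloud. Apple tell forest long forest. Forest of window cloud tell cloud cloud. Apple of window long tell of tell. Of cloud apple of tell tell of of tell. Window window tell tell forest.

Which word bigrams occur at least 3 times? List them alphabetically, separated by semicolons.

cloud apple; of tell; tell of

Bigram counts meeting the condition (at least 3 times):
  cloud apple: 3
  of tell: 3
  tell of: 3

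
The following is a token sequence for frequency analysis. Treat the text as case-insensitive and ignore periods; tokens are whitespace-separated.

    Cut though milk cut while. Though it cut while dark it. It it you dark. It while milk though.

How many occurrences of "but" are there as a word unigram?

Scanning the 19 tokens for "but":
  (none found)

0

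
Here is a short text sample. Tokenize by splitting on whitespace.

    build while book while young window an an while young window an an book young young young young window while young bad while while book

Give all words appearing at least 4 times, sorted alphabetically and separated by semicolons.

Unigram counts meeting the condition (at least 4 times):
  an: 4
  while: 6
  young: 7

an; while; young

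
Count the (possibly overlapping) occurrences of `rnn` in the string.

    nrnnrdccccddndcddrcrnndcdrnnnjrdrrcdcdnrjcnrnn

4

Sliding a length-3 window over the 46 characters (44 positions):
  position 2–4: rnn
  position 20–22: rnn
  position 26–28: rnn
  position 44–46: rnn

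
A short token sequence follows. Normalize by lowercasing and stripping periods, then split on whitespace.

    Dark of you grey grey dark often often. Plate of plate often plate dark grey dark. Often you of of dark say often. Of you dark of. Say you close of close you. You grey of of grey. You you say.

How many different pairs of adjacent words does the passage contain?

32

41 tokens → 40 bigram windows in total.
Repeated bigrams (each contributes count−1 duplicates):
  dark of: 2
  dark often: 2
  grey dark: 2
  of of: 2
  of you: 2
  often plate: 2
  you grey: 2
  you you: 2
8 duplicate windows → 40 − 8 = 32 distinct.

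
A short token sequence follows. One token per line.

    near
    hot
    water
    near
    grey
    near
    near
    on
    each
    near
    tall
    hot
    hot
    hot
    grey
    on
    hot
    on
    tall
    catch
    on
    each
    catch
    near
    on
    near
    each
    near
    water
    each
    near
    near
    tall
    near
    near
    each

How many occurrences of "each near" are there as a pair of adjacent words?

Scanning the 35 overlapping bigram windows for "each near":
  position 9–10: each near
  position 27–28: each near
  position 30–31: each near

3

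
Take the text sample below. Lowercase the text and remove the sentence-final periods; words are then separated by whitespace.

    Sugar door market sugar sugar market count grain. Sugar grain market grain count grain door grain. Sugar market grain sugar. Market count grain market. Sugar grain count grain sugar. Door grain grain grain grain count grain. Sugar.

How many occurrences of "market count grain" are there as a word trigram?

2

Scanning the 35 overlapping trigram windows for "market count grain":
  position 6–8: market count grain
  position 21–23: market count grain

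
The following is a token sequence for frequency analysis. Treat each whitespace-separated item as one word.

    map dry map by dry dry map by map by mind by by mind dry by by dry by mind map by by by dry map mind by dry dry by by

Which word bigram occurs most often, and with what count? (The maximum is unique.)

Bigram frequencies (highest first):
  by by: 5
  map by: 4
  by dry: 4
  dry map: 3
  by mind: 3
  dry by: 3
  … (7 more, each ≤ 2)

"by by", 5 times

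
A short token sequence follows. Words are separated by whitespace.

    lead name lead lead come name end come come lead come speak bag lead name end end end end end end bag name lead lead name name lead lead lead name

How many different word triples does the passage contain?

23

31 tokens → 29 trigram windows in total.
Repeated trigrams (each contributes count−1 duplicates):
  end end end: 4
  name lead lead: 3
  lead lead name: 2
6 duplicate windows → 29 − 6 = 23 distinct.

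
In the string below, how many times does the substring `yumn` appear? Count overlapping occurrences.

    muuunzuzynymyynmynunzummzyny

Sliding a length-4 window over the 28 characters (25 positions):
  (no match at any position)

0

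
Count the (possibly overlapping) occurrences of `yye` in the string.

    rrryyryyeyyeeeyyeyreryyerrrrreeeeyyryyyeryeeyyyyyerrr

Sliding a length-3 window over the 53 characters (51 positions):
  position 7–9: yye
  position 10–12: yye
  position 15–17: yye
  position 22–24: yye
  position 38–40: yye
  position 48–50: yye

6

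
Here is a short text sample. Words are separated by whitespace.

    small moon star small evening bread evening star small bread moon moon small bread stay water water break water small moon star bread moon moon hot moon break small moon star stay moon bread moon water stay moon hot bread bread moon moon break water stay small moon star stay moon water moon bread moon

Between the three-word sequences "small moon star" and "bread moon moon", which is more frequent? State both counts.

"small moon star": 4 occurrences
"bread moon moon": 3 occurrences

"small moon star" (4 vs 3)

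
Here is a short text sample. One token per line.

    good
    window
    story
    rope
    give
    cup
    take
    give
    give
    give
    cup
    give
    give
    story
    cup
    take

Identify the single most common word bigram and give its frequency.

"give give", 3 times

Bigram frequencies (highest first):
  give give: 3
  give cup: 2
  cup take: 2
  good window: 1
  window story: 1
  story rope: 1
  … (5 more, each ≤ 1)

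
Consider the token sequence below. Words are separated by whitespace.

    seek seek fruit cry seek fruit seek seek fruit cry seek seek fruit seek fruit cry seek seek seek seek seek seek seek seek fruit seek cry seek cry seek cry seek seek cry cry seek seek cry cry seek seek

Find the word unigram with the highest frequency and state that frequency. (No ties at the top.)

Unigram frequencies (highest first):
  seek: 25
  cry: 10
  fruit: 6

"seek", 25 times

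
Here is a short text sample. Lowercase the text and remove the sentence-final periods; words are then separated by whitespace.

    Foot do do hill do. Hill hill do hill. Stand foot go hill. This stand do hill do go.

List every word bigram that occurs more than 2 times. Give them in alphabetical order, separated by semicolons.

do hill; hill do

Bigram counts meeting the condition (more than 2 times):
  do hill: 4
  hill do: 3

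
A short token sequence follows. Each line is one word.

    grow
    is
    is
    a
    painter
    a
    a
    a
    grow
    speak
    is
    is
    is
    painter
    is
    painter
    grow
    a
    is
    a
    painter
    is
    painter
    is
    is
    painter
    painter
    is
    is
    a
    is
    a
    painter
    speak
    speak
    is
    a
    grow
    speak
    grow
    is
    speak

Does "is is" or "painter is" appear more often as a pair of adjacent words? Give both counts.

"is is": 5 occurrences
"painter is": 4 occurrences

"is is" (5 vs 4)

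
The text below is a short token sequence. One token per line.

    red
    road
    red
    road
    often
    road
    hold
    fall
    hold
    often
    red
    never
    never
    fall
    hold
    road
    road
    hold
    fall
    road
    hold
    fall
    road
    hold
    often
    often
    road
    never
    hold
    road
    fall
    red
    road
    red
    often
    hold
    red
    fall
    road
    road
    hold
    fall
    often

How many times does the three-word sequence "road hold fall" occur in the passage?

Scanning the 41 overlapping trigram windows for "road hold fall":
  position 6–8: road hold fall
  position 17–19: road hold fall
  position 20–22: road hold fall
  position 40–42: road hold fall

4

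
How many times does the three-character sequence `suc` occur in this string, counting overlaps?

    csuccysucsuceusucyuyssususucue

Sliding a length-3 window over the 30 characters (28 positions):
  position 2–4: suc
  position 7–9: suc
  position 10–12: suc
  position 15–17: suc
  position 26–28: suc

5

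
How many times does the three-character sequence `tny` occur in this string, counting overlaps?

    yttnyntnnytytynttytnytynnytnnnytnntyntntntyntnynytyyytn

3

Sliding a length-3 window over the 55 characters (53 positions):
  position 3–5: tny
  position 19–21: tny
  position 45–47: tny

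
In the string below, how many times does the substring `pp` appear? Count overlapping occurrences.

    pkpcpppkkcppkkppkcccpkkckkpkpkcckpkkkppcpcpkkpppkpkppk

8

Sliding a length-2 window over the 54 characters (53 positions):
  position 5–6: pp
  position 6–7: pp
  position 11–12: pp
  position 15–16: pp
  position 38–39: pp
  position 46–47: pp
  position 47–48: pp
  position 52–53: pp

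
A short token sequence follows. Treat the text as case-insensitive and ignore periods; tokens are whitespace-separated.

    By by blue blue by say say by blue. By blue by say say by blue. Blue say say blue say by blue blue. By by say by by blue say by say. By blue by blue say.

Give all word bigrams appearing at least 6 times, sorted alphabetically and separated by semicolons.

by blue; say by

Bigram counts meeting the condition (at least 6 times):
  by blue: 8
  say by: 6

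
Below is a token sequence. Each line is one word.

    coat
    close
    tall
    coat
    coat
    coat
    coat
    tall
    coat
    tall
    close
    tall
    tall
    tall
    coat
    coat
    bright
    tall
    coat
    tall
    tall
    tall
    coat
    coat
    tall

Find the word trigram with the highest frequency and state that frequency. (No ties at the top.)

"tall coat coat", 3 times

Trigram frequencies (highest first):
  tall coat coat: 3
  coat coat coat: 2
  coat coat tall: 2
  tall coat tall: 2
  tall tall tall: 2
  tall tall coat: 2
  … (10 more, each ≤ 1)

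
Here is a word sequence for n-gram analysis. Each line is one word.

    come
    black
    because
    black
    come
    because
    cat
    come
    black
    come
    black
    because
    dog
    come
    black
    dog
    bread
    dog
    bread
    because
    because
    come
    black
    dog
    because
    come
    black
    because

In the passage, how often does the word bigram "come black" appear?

6

Scanning the 27 overlapping bigram windows for "come black":
  position 1–2: come black
  position 8–9: come black
  position 10–11: come black
  position 14–15: come black
  position 22–23: come black
  position 26–27: come black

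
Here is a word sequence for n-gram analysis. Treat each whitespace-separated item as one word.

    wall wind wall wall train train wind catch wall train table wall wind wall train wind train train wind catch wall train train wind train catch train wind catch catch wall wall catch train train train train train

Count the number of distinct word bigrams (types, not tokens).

38 tokens → 37 bigram windows in total.
Repeated bigrams (each contributes count−1 duplicates):
  train train: 7
  train wind: 5
  wall train: 4
  catch wall: 3
  wind catch: 3
  catch train: 2
  wall wall: 2
  wall wind: 2
  … (2 more repeated)
22 duplicate windows → 37 − 22 = 15 distinct.

15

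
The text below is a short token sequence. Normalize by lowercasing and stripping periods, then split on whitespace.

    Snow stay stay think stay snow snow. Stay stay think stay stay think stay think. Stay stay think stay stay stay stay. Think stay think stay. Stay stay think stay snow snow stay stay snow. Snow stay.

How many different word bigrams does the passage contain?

6

37 tokens → 36 bigram windows in total.
Repeated bigrams (each contributes count−1 duplicates):
  stay stay: 10
  stay think: 8
  think stay: 8
  snow stay: 4
  snow snow: 3
  stay snow: 3
30 duplicate windows → 36 − 30 = 6 distinct.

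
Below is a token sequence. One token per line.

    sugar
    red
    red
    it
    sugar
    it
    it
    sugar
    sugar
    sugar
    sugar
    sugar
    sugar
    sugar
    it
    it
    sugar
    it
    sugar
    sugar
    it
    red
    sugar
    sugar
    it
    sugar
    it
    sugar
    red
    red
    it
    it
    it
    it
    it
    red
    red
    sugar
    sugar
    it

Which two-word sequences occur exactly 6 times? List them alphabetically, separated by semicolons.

it it; it sugar

Bigram counts meeting the condition (exactly 6 times):
  it it: 6
  it sugar: 6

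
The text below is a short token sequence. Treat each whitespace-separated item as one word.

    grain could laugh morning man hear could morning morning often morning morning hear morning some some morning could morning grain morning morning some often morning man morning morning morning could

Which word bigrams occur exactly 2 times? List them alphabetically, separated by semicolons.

Bigram counts meeting the condition (exactly 2 times):
  could morning: 2
  morning could: 2
  morning man: 2
  morning some: 2
  often morning: 2

could morning; morning could; morning man; morning some; often morning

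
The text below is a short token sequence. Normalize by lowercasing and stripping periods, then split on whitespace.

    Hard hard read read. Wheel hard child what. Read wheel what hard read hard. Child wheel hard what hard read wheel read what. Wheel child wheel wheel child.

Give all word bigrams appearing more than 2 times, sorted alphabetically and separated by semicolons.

Bigram counts meeting the condition (more than 2 times):
  hard read: 3
  read wheel: 3

hard read; read wheel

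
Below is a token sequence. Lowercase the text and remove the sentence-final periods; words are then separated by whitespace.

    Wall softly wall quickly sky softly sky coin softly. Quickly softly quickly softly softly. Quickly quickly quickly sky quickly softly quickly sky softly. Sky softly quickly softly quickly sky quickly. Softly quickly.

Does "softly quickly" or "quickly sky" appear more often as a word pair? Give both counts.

"softly quickly" (7 vs 4)

"softly quickly": 7 occurrences
"quickly sky": 4 occurrences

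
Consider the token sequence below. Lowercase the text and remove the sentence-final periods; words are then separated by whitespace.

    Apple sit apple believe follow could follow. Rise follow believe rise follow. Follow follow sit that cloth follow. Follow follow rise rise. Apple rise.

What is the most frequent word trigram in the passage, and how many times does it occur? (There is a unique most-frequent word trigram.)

Trigram frequencies (highest first):
  follow follow follow: 2
  apple sit apple: 1
  sit apple believe: 1
  apple believe follow: 1
  believe follow could: 1
  follow could follow: 1
  … (15 more, each ≤ 1)

"follow follow follow", 2 times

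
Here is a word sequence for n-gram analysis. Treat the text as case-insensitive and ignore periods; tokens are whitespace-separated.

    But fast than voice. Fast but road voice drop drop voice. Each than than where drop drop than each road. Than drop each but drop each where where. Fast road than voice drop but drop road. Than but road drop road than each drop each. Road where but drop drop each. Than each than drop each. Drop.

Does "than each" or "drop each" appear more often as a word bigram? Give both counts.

"drop each" (5 vs 3)

"than each": 3 occurrences
"drop each": 5 occurrences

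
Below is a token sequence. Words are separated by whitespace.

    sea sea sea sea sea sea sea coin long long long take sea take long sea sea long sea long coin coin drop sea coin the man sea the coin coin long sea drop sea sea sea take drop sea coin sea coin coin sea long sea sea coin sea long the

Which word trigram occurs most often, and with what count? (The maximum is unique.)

Trigram frequencies (highest first):
  sea sea sea: 6
  sea sea coin: 2
  long sea sea: 2
  sea long sea: 2
  drop sea coin: 2
  sea coin sea: 2
  … (33 more, each ≤ 2)

"sea sea sea", 6 times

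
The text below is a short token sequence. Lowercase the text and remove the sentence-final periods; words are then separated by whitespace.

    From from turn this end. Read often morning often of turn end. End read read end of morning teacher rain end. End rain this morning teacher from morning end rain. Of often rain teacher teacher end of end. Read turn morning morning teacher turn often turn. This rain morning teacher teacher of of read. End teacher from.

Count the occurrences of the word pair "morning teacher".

Scanning the 56 overlapping bigram windows for "morning teacher":
  position 18–19: morning teacher
  position 25–26: morning teacher
  position 42–43: morning teacher
  position 49–50: morning teacher

4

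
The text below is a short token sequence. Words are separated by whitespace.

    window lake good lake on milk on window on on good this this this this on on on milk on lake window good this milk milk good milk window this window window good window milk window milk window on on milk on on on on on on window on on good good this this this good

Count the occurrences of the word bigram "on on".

10

Scanning the 55 overlapping bigram windows for "on on":
  position 9–10: on on
  position 16–17: on on
  position 17–18: on on
  position 39–40: on on
  position 42–43: on on
  position 43–44: on on
  position 44–45: on on
  position 45–46: on on
  position 46–47: on on
  position 49–50: on on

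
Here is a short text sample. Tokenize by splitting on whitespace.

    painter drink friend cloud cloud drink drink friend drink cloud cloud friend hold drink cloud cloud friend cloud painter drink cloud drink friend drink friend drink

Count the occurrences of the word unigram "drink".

9

Scanning the 26 tokens for "drink":
  position 2: drink
  position 6: drink
  position 7: drink
  position 9: drink
  position 14: drink
  position 20: drink
  position 22: drink
  position 24: drink
  position 26: drink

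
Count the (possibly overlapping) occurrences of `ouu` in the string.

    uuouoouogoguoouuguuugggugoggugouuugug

Sliding a length-3 window over the 37 characters (35 positions):
  position 14–16: ouu
  position 31–33: ouu

2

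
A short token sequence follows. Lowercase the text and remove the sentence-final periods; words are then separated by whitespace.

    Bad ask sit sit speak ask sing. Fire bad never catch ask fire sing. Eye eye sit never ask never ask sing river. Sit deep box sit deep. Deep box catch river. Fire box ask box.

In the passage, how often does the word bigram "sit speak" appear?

Scanning the 35 overlapping bigram windows for "sit speak":
  position 4–5: sit speak

1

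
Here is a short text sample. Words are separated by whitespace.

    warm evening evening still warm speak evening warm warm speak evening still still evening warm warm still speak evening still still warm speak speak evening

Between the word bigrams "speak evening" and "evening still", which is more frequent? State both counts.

"speak evening": 4 occurrences
"evening still": 3 occurrences

"speak evening" (4 vs 3)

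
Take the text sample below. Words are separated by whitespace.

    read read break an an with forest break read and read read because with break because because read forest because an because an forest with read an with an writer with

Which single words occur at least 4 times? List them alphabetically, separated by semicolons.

Unigram counts meeting the condition (at least 4 times):
  an: 6
  because: 5
  read: 7
  with: 5

an; because; read; with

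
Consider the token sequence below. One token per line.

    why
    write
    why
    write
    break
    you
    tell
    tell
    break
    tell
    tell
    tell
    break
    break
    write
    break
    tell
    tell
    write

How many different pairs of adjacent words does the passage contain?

19 tokens → 18 bigram windows in total.
Repeated bigrams (each contributes count−1 duplicates):
  tell tell: 4
  break tell: 2
  tell break: 2
  why write: 2
  write break: 2
7 duplicate windows → 18 − 7 = 11 distinct.

11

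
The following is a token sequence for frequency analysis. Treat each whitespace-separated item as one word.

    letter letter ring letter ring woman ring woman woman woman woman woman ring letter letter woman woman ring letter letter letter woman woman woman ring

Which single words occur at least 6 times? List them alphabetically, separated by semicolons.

Unigram counts meeting the condition (at least 6 times):
  letter: 8
  ring: 6
  woman: 11

letter; ring; woman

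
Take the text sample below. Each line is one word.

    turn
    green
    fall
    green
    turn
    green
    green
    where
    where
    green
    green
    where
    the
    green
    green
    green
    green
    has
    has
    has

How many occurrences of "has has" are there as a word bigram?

2

Scanning the 19 overlapping bigram windows for "has has":
  position 18–19: has has
  position 19–20: has has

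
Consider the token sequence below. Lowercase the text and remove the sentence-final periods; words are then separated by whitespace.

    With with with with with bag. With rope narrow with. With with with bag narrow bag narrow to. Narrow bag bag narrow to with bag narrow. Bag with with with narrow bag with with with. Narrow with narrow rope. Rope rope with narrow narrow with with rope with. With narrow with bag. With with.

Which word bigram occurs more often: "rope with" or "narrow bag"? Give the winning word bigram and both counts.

"rope with": 2 occurrences
"narrow bag": 4 occurrences

"narrow bag" (4 vs 2)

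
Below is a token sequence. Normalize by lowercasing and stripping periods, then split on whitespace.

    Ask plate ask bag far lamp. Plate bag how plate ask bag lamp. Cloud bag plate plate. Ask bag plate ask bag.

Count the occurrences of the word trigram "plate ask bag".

Scanning the 20 overlapping trigram windows for "plate ask bag":
  position 2–4: plate ask bag
  position 10–12: plate ask bag
  position 17–19: plate ask bag
  position 20–22: plate ask bag

4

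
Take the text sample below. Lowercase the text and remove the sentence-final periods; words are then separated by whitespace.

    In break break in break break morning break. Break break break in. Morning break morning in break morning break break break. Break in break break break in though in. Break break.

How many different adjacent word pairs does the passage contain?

9

31 tokens → 30 bigram windows in total.
Repeated bigrams (each contributes count−1 duplicates):
  break break: 11
  in break: 5
  break in: 4
  break morning: 3
  morning break: 3
21 duplicate windows → 30 − 21 = 9 distinct.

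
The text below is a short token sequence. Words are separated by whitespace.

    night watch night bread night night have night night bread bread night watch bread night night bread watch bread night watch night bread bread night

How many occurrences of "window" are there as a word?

Scanning the 25 tokens for "window":
  (none found)

0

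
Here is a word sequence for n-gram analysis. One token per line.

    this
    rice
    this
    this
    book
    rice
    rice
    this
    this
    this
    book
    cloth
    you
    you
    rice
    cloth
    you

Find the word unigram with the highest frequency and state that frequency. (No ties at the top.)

Unigram frequencies (highest first):
  this: 6
  rice: 4
  you: 3
  book: 2
  cloth: 2

"this", 6 times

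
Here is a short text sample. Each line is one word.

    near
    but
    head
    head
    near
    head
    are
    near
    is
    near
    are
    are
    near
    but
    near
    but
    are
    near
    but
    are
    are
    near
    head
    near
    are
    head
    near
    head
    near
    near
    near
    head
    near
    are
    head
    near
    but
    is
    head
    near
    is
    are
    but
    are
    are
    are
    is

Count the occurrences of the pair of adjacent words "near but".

Scanning the 46 overlapping bigram windows for "near but":
  position 1–2: near but
  position 13–14: near but
  position 15–16: near but
  position 18–19: near but
  position 36–37: near but

5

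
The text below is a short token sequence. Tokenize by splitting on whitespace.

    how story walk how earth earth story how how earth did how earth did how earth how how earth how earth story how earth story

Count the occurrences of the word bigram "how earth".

7

Scanning the 24 overlapping bigram windows for "how earth":
  position 4–5: how earth
  position 9–10: how earth
  position 12–13: how earth
  position 15–16: how earth
  position 18–19: how earth
  position 20–21: how earth
  position 23–24: how earth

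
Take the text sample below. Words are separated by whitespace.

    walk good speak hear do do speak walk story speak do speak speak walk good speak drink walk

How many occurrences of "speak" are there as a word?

6

Scanning the 18 tokens for "speak":
  position 3: speak
  position 7: speak
  position 10: speak
  position 12: speak
  position 13: speak
  position 16: speak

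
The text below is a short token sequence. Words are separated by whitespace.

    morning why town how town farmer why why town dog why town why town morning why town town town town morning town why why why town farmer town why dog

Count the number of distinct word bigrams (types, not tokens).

15

30 tokens → 29 bigram windows in total.
Repeated bigrams (each contributes count−1 duplicates):
  why town: 6
  town town: 3
  town why: 3
  why why: 3
  morning why: 2
  town farmer: 2
  town morning: 2
14 duplicate windows → 29 − 14 = 15 distinct.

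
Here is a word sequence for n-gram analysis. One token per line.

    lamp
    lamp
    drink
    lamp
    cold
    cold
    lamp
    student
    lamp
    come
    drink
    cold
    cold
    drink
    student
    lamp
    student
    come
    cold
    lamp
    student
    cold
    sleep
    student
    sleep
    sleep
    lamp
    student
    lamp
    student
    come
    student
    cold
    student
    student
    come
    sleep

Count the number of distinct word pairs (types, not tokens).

37 tokens → 36 bigram windows in total.
Repeated bigrams (each contributes count−1 duplicates):
  lamp student: 5
  student come: 3
  student lamp: 3
  cold cold: 2
  cold lamp: 2
  student cold: 2
11 duplicate windows → 36 − 11 = 25 distinct.

25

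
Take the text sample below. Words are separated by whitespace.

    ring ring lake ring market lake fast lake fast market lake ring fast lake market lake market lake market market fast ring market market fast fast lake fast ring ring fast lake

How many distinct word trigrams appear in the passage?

32 tokens → 30 trigram windows in total.
Repeated trigrams (each contributes count−1 duplicates):
  fast lake fast: 2
  lake market lake: 2
  market lake market: 2
  market market fast: 2
  ring fast lake: 2
5 duplicate windows → 30 − 5 = 25 distinct.

25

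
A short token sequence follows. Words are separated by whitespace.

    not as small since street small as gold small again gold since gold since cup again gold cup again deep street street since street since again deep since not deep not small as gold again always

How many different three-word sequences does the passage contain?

36 tokens → 34 trigram windows in total.
Repeated trigrams (each contributes count−1 duplicates):
  small as gold: 2
1 duplicate windows → 34 − 1 = 33 distinct.

33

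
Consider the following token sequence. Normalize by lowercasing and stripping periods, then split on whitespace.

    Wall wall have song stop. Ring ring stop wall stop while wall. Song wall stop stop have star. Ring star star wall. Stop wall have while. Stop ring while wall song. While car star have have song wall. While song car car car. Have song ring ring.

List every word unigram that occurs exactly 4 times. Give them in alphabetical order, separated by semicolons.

car; star

Unigram counts meeting the condition (exactly 4 times):
  car: 4
  star: 4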